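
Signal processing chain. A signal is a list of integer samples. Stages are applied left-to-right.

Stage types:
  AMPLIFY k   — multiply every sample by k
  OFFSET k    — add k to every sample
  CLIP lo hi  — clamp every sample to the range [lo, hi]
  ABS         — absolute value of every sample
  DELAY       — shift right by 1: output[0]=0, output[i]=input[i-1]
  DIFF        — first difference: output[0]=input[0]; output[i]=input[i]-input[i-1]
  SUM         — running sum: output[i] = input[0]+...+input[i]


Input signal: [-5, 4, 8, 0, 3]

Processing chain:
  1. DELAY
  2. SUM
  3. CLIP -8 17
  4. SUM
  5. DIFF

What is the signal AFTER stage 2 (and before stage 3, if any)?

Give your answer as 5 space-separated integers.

Input: [-5, 4, 8, 0, 3]
Stage 1 (DELAY): [0, -5, 4, 8, 0] = [0, -5, 4, 8, 0] -> [0, -5, 4, 8, 0]
Stage 2 (SUM): sum[0..0]=0, sum[0..1]=-5, sum[0..2]=-1, sum[0..3]=7, sum[0..4]=7 -> [0, -5, -1, 7, 7]

Answer: 0 -5 -1 7 7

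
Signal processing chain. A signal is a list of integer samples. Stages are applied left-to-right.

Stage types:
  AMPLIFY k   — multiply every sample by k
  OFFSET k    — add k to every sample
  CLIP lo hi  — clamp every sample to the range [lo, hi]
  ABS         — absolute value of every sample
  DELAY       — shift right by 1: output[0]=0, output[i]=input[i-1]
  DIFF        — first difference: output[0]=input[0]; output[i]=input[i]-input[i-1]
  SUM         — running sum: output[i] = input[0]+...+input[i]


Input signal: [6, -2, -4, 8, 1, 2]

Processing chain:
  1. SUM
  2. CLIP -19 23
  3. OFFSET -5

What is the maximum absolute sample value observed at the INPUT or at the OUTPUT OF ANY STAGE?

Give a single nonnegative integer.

Answer: 11

Derivation:
Input: [6, -2, -4, 8, 1, 2] (max |s|=8)
Stage 1 (SUM): sum[0..0]=6, sum[0..1]=4, sum[0..2]=0, sum[0..3]=8, sum[0..4]=9, sum[0..5]=11 -> [6, 4, 0, 8, 9, 11] (max |s|=11)
Stage 2 (CLIP -19 23): clip(6,-19,23)=6, clip(4,-19,23)=4, clip(0,-19,23)=0, clip(8,-19,23)=8, clip(9,-19,23)=9, clip(11,-19,23)=11 -> [6, 4, 0, 8, 9, 11] (max |s|=11)
Stage 3 (OFFSET -5): 6+-5=1, 4+-5=-1, 0+-5=-5, 8+-5=3, 9+-5=4, 11+-5=6 -> [1, -1, -5, 3, 4, 6] (max |s|=6)
Overall max amplitude: 11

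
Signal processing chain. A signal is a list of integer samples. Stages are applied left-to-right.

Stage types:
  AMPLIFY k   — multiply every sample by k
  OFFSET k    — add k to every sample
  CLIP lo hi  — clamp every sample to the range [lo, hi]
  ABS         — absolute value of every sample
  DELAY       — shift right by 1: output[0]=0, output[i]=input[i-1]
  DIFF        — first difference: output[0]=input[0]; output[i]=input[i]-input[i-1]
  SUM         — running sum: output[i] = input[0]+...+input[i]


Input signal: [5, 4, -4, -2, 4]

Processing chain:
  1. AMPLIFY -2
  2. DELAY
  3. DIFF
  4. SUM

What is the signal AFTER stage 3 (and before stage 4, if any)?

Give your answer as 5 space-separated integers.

Answer: 0 -10 2 16 -4

Derivation:
Input: [5, 4, -4, -2, 4]
Stage 1 (AMPLIFY -2): 5*-2=-10, 4*-2=-8, -4*-2=8, -2*-2=4, 4*-2=-8 -> [-10, -8, 8, 4, -8]
Stage 2 (DELAY): [0, -10, -8, 8, 4] = [0, -10, -8, 8, 4] -> [0, -10, -8, 8, 4]
Stage 3 (DIFF): s[0]=0, -10-0=-10, -8--10=2, 8--8=16, 4-8=-4 -> [0, -10, 2, 16, -4]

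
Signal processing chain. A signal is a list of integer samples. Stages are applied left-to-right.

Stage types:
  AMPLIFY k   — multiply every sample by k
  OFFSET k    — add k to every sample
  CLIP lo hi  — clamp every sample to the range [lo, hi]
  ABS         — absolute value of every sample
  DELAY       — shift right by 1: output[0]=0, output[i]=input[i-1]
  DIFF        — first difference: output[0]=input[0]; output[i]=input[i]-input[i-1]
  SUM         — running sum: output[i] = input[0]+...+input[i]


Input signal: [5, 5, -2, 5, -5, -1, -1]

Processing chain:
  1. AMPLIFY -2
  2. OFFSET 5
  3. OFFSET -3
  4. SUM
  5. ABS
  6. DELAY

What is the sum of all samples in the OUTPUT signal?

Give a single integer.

Input: [5, 5, -2, 5, -5, -1, -1]
Stage 1 (AMPLIFY -2): 5*-2=-10, 5*-2=-10, -2*-2=4, 5*-2=-10, -5*-2=10, -1*-2=2, -1*-2=2 -> [-10, -10, 4, -10, 10, 2, 2]
Stage 2 (OFFSET 5): -10+5=-5, -10+5=-5, 4+5=9, -10+5=-5, 10+5=15, 2+5=7, 2+5=7 -> [-5, -5, 9, -5, 15, 7, 7]
Stage 3 (OFFSET -3): -5+-3=-8, -5+-3=-8, 9+-3=6, -5+-3=-8, 15+-3=12, 7+-3=4, 7+-3=4 -> [-8, -8, 6, -8, 12, 4, 4]
Stage 4 (SUM): sum[0..0]=-8, sum[0..1]=-16, sum[0..2]=-10, sum[0..3]=-18, sum[0..4]=-6, sum[0..5]=-2, sum[0..6]=2 -> [-8, -16, -10, -18, -6, -2, 2]
Stage 5 (ABS): |-8|=8, |-16|=16, |-10|=10, |-18|=18, |-6|=6, |-2|=2, |2|=2 -> [8, 16, 10, 18, 6, 2, 2]
Stage 6 (DELAY): [0, 8, 16, 10, 18, 6, 2] = [0, 8, 16, 10, 18, 6, 2] -> [0, 8, 16, 10, 18, 6, 2]
Output sum: 60

Answer: 60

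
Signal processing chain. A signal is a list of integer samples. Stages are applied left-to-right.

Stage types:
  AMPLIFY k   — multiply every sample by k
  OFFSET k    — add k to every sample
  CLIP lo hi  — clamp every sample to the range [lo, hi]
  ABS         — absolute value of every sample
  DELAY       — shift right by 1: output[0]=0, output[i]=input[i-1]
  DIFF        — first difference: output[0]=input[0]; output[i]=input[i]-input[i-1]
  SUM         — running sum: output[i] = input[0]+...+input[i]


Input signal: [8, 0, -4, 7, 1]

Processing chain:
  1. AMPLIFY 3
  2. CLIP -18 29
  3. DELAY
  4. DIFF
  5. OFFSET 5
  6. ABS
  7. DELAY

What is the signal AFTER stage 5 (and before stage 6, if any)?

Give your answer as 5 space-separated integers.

Input: [8, 0, -4, 7, 1]
Stage 1 (AMPLIFY 3): 8*3=24, 0*3=0, -4*3=-12, 7*3=21, 1*3=3 -> [24, 0, -12, 21, 3]
Stage 2 (CLIP -18 29): clip(24,-18,29)=24, clip(0,-18,29)=0, clip(-12,-18,29)=-12, clip(21,-18,29)=21, clip(3,-18,29)=3 -> [24, 0, -12, 21, 3]
Stage 3 (DELAY): [0, 24, 0, -12, 21] = [0, 24, 0, -12, 21] -> [0, 24, 0, -12, 21]
Stage 4 (DIFF): s[0]=0, 24-0=24, 0-24=-24, -12-0=-12, 21--12=33 -> [0, 24, -24, -12, 33]
Stage 5 (OFFSET 5): 0+5=5, 24+5=29, -24+5=-19, -12+5=-7, 33+5=38 -> [5, 29, -19, -7, 38]

Answer: 5 29 -19 -7 38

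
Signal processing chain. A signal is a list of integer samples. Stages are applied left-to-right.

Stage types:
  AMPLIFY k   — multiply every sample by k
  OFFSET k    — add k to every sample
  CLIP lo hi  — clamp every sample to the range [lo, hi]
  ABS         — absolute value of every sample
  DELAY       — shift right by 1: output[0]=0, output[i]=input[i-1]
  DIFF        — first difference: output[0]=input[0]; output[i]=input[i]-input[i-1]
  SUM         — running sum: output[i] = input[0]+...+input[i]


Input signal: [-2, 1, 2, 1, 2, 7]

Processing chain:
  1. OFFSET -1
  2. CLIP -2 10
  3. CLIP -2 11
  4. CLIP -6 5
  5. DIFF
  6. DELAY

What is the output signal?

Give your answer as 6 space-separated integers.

Input: [-2, 1, 2, 1, 2, 7]
Stage 1 (OFFSET -1): -2+-1=-3, 1+-1=0, 2+-1=1, 1+-1=0, 2+-1=1, 7+-1=6 -> [-3, 0, 1, 0, 1, 6]
Stage 2 (CLIP -2 10): clip(-3,-2,10)=-2, clip(0,-2,10)=0, clip(1,-2,10)=1, clip(0,-2,10)=0, clip(1,-2,10)=1, clip(6,-2,10)=6 -> [-2, 0, 1, 0, 1, 6]
Stage 3 (CLIP -2 11): clip(-2,-2,11)=-2, clip(0,-2,11)=0, clip(1,-2,11)=1, clip(0,-2,11)=0, clip(1,-2,11)=1, clip(6,-2,11)=6 -> [-2, 0, 1, 0, 1, 6]
Stage 4 (CLIP -6 5): clip(-2,-6,5)=-2, clip(0,-6,5)=0, clip(1,-6,5)=1, clip(0,-6,5)=0, clip(1,-6,5)=1, clip(6,-6,5)=5 -> [-2, 0, 1, 0, 1, 5]
Stage 5 (DIFF): s[0]=-2, 0--2=2, 1-0=1, 0-1=-1, 1-0=1, 5-1=4 -> [-2, 2, 1, -1, 1, 4]
Stage 6 (DELAY): [0, -2, 2, 1, -1, 1] = [0, -2, 2, 1, -1, 1] -> [0, -2, 2, 1, -1, 1]

Answer: 0 -2 2 1 -1 1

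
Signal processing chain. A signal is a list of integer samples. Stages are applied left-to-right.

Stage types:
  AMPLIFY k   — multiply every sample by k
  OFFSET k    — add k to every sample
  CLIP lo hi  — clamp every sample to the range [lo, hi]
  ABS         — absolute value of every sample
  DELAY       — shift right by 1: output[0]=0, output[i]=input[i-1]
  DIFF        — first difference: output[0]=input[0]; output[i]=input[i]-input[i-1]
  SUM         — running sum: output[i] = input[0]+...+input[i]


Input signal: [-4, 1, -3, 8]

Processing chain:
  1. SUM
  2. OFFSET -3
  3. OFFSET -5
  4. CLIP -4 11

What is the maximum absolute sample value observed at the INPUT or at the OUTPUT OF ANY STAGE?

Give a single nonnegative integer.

Answer: 14

Derivation:
Input: [-4, 1, -3, 8] (max |s|=8)
Stage 1 (SUM): sum[0..0]=-4, sum[0..1]=-3, sum[0..2]=-6, sum[0..3]=2 -> [-4, -3, -6, 2] (max |s|=6)
Stage 2 (OFFSET -3): -4+-3=-7, -3+-3=-6, -6+-3=-9, 2+-3=-1 -> [-7, -6, -9, -1] (max |s|=9)
Stage 3 (OFFSET -5): -7+-5=-12, -6+-5=-11, -9+-5=-14, -1+-5=-6 -> [-12, -11, -14, -6] (max |s|=14)
Stage 4 (CLIP -4 11): clip(-12,-4,11)=-4, clip(-11,-4,11)=-4, clip(-14,-4,11)=-4, clip(-6,-4,11)=-4 -> [-4, -4, -4, -4] (max |s|=4)
Overall max amplitude: 14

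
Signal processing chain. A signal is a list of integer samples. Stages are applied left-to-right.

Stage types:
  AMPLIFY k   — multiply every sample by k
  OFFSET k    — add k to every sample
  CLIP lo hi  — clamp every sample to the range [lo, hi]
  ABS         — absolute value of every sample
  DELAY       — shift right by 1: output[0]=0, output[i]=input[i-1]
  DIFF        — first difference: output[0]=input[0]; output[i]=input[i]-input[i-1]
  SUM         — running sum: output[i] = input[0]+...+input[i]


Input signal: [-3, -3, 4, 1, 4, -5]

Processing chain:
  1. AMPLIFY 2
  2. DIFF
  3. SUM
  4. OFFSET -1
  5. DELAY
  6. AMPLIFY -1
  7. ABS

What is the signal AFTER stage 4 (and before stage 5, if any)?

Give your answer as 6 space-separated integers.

Input: [-3, -3, 4, 1, 4, -5]
Stage 1 (AMPLIFY 2): -3*2=-6, -3*2=-6, 4*2=8, 1*2=2, 4*2=8, -5*2=-10 -> [-6, -6, 8, 2, 8, -10]
Stage 2 (DIFF): s[0]=-6, -6--6=0, 8--6=14, 2-8=-6, 8-2=6, -10-8=-18 -> [-6, 0, 14, -6, 6, -18]
Stage 3 (SUM): sum[0..0]=-6, sum[0..1]=-6, sum[0..2]=8, sum[0..3]=2, sum[0..4]=8, sum[0..5]=-10 -> [-6, -6, 8, 2, 8, -10]
Stage 4 (OFFSET -1): -6+-1=-7, -6+-1=-7, 8+-1=7, 2+-1=1, 8+-1=7, -10+-1=-11 -> [-7, -7, 7, 1, 7, -11]

Answer: -7 -7 7 1 7 -11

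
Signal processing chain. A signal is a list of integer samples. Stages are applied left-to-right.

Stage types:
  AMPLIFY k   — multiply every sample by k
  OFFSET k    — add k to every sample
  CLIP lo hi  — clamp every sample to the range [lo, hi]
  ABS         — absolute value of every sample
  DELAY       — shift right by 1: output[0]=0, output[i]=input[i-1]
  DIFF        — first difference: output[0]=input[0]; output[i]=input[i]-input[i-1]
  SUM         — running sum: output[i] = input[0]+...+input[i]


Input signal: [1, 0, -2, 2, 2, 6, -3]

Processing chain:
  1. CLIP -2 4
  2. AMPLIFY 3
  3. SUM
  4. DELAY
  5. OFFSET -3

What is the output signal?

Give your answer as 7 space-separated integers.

Input: [1, 0, -2, 2, 2, 6, -3]
Stage 1 (CLIP -2 4): clip(1,-2,4)=1, clip(0,-2,4)=0, clip(-2,-2,4)=-2, clip(2,-2,4)=2, clip(2,-2,4)=2, clip(6,-2,4)=4, clip(-3,-2,4)=-2 -> [1, 0, -2, 2, 2, 4, -2]
Stage 2 (AMPLIFY 3): 1*3=3, 0*3=0, -2*3=-6, 2*3=6, 2*3=6, 4*3=12, -2*3=-6 -> [3, 0, -6, 6, 6, 12, -6]
Stage 3 (SUM): sum[0..0]=3, sum[0..1]=3, sum[0..2]=-3, sum[0..3]=3, sum[0..4]=9, sum[0..5]=21, sum[0..6]=15 -> [3, 3, -3, 3, 9, 21, 15]
Stage 4 (DELAY): [0, 3, 3, -3, 3, 9, 21] = [0, 3, 3, -3, 3, 9, 21] -> [0, 3, 3, -3, 3, 9, 21]
Stage 5 (OFFSET -3): 0+-3=-3, 3+-3=0, 3+-3=0, -3+-3=-6, 3+-3=0, 9+-3=6, 21+-3=18 -> [-3, 0, 0, -6, 0, 6, 18]

Answer: -3 0 0 -6 0 6 18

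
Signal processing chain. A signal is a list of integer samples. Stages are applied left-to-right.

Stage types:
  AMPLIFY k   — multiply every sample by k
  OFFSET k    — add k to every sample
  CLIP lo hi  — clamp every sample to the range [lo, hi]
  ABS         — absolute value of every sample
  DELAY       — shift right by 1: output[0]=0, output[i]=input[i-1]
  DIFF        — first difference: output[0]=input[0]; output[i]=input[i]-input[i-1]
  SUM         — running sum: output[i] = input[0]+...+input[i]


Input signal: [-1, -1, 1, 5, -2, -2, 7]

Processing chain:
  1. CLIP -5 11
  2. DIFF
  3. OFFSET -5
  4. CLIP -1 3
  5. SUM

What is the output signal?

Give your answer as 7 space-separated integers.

Answer: -1 -2 -3 -4 -5 -6 -3

Derivation:
Input: [-1, -1, 1, 5, -2, -2, 7]
Stage 1 (CLIP -5 11): clip(-1,-5,11)=-1, clip(-1,-5,11)=-1, clip(1,-5,11)=1, clip(5,-5,11)=5, clip(-2,-5,11)=-2, clip(-2,-5,11)=-2, clip(7,-5,11)=7 -> [-1, -1, 1, 5, -2, -2, 7]
Stage 2 (DIFF): s[0]=-1, -1--1=0, 1--1=2, 5-1=4, -2-5=-7, -2--2=0, 7--2=9 -> [-1, 0, 2, 4, -7, 0, 9]
Stage 3 (OFFSET -5): -1+-5=-6, 0+-5=-5, 2+-5=-3, 4+-5=-1, -7+-5=-12, 0+-5=-5, 9+-5=4 -> [-6, -5, -3, -1, -12, -5, 4]
Stage 4 (CLIP -1 3): clip(-6,-1,3)=-1, clip(-5,-1,3)=-1, clip(-3,-1,3)=-1, clip(-1,-1,3)=-1, clip(-12,-1,3)=-1, clip(-5,-1,3)=-1, clip(4,-1,3)=3 -> [-1, -1, -1, -1, -1, -1, 3]
Stage 5 (SUM): sum[0..0]=-1, sum[0..1]=-2, sum[0..2]=-3, sum[0..3]=-4, sum[0..4]=-5, sum[0..5]=-6, sum[0..6]=-3 -> [-1, -2, -3, -4, -5, -6, -3]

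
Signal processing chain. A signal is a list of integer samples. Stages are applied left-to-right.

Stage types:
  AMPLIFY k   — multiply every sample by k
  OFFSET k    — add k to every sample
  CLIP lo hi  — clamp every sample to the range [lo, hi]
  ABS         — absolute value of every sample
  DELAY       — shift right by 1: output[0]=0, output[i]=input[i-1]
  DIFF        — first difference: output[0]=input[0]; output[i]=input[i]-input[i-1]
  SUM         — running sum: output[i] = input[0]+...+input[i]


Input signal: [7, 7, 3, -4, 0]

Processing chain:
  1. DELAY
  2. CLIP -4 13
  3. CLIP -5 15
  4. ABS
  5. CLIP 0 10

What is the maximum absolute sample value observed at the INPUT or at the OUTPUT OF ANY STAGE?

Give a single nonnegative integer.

Input: [7, 7, 3, -4, 0] (max |s|=7)
Stage 1 (DELAY): [0, 7, 7, 3, -4] = [0, 7, 7, 3, -4] -> [0, 7, 7, 3, -4] (max |s|=7)
Stage 2 (CLIP -4 13): clip(0,-4,13)=0, clip(7,-4,13)=7, clip(7,-4,13)=7, clip(3,-4,13)=3, clip(-4,-4,13)=-4 -> [0, 7, 7, 3, -4] (max |s|=7)
Stage 3 (CLIP -5 15): clip(0,-5,15)=0, clip(7,-5,15)=7, clip(7,-5,15)=7, clip(3,-5,15)=3, clip(-4,-5,15)=-4 -> [0, 7, 7, 3, -4] (max |s|=7)
Stage 4 (ABS): |0|=0, |7|=7, |7|=7, |3|=3, |-4|=4 -> [0, 7, 7, 3, 4] (max |s|=7)
Stage 5 (CLIP 0 10): clip(0,0,10)=0, clip(7,0,10)=7, clip(7,0,10)=7, clip(3,0,10)=3, clip(4,0,10)=4 -> [0, 7, 7, 3, 4] (max |s|=7)
Overall max amplitude: 7

Answer: 7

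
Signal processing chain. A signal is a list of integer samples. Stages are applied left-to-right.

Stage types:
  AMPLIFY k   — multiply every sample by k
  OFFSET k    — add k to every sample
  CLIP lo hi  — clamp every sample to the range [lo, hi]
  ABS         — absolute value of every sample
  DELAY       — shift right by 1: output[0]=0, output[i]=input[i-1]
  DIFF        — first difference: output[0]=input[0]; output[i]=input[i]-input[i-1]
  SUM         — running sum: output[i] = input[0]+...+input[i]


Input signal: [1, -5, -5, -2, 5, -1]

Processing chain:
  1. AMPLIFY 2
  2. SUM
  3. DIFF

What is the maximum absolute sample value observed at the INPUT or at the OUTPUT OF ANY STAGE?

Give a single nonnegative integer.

Answer: 22

Derivation:
Input: [1, -5, -5, -2, 5, -1] (max |s|=5)
Stage 1 (AMPLIFY 2): 1*2=2, -5*2=-10, -5*2=-10, -2*2=-4, 5*2=10, -1*2=-2 -> [2, -10, -10, -4, 10, -2] (max |s|=10)
Stage 2 (SUM): sum[0..0]=2, sum[0..1]=-8, sum[0..2]=-18, sum[0..3]=-22, sum[0..4]=-12, sum[0..5]=-14 -> [2, -8, -18, -22, -12, -14] (max |s|=22)
Stage 3 (DIFF): s[0]=2, -8-2=-10, -18--8=-10, -22--18=-4, -12--22=10, -14--12=-2 -> [2, -10, -10, -4, 10, -2] (max |s|=10)
Overall max amplitude: 22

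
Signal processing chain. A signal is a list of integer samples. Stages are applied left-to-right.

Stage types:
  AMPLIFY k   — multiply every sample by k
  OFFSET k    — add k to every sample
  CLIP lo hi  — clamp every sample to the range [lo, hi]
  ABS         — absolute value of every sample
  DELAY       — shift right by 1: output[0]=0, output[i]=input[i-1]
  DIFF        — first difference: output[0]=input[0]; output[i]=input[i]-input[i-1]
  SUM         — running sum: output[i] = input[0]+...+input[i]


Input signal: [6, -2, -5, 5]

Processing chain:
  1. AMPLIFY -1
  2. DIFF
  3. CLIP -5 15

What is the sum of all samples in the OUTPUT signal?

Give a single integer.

Input: [6, -2, -5, 5]
Stage 1 (AMPLIFY -1): 6*-1=-6, -2*-1=2, -5*-1=5, 5*-1=-5 -> [-6, 2, 5, -5]
Stage 2 (DIFF): s[0]=-6, 2--6=8, 5-2=3, -5-5=-10 -> [-6, 8, 3, -10]
Stage 3 (CLIP -5 15): clip(-6,-5,15)=-5, clip(8,-5,15)=8, clip(3,-5,15)=3, clip(-10,-5,15)=-5 -> [-5, 8, 3, -5]
Output sum: 1

Answer: 1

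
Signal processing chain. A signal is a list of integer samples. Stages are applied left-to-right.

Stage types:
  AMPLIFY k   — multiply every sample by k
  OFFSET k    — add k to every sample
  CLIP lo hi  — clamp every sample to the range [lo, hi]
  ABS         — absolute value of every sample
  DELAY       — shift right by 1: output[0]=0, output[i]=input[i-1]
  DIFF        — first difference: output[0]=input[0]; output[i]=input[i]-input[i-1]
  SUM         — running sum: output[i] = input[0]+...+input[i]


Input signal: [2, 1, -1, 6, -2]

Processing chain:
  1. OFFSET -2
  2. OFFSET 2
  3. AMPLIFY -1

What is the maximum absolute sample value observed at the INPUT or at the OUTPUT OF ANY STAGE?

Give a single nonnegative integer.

Answer: 6

Derivation:
Input: [2, 1, -1, 6, -2] (max |s|=6)
Stage 1 (OFFSET -2): 2+-2=0, 1+-2=-1, -1+-2=-3, 6+-2=4, -2+-2=-4 -> [0, -1, -3, 4, -4] (max |s|=4)
Stage 2 (OFFSET 2): 0+2=2, -1+2=1, -3+2=-1, 4+2=6, -4+2=-2 -> [2, 1, -1, 6, -2] (max |s|=6)
Stage 3 (AMPLIFY -1): 2*-1=-2, 1*-1=-1, -1*-1=1, 6*-1=-6, -2*-1=2 -> [-2, -1, 1, -6, 2] (max |s|=6)
Overall max amplitude: 6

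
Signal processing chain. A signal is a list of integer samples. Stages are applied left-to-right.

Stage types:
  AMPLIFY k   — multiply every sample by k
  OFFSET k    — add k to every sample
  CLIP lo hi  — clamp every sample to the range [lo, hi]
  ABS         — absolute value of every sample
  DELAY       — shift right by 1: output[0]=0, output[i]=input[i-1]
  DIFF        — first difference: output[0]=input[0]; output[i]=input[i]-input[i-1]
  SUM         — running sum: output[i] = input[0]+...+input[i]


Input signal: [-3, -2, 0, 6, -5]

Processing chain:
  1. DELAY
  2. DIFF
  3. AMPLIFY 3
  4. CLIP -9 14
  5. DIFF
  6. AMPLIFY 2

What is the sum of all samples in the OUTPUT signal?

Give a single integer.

Answer: 28

Derivation:
Input: [-3, -2, 0, 6, -5]
Stage 1 (DELAY): [0, -3, -2, 0, 6] = [0, -3, -2, 0, 6] -> [0, -3, -2, 0, 6]
Stage 2 (DIFF): s[0]=0, -3-0=-3, -2--3=1, 0--2=2, 6-0=6 -> [0, -3, 1, 2, 6]
Stage 3 (AMPLIFY 3): 0*3=0, -3*3=-9, 1*3=3, 2*3=6, 6*3=18 -> [0, -9, 3, 6, 18]
Stage 4 (CLIP -9 14): clip(0,-9,14)=0, clip(-9,-9,14)=-9, clip(3,-9,14)=3, clip(6,-9,14)=6, clip(18,-9,14)=14 -> [0, -9, 3, 6, 14]
Stage 5 (DIFF): s[0]=0, -9-0=-9, 3--9=12, 6-3=3, 14-6=8 -> [0, -9, 12, 3, 8]
Stage 6 (AMPLIFY 2): 0*2=0, -9*2=-18, 12*2=24, 3*2=6, 8*2=16 -> [0, -18, 24, 6, 16]
Output sum: 28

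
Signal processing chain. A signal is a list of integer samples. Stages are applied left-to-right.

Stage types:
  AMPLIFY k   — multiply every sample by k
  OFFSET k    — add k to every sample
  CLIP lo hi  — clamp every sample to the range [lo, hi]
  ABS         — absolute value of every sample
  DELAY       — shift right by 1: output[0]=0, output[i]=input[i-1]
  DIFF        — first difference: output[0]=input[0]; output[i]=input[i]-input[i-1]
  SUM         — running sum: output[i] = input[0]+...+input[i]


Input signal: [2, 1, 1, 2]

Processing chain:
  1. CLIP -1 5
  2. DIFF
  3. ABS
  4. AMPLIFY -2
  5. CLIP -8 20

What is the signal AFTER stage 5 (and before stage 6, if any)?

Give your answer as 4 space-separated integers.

Input: [2, 1, 1, 2]
Stage 1 (CLIP -1 5): clip(2,-1,5)=2, clip(1,-1,5)=1, clip(1,-1,5)=1, clip(2,-1,5)=2 -> [2, 1, 1, 2]
Stage 2 (DIFF): s[0]=2, 1-2=-1, 1-1=0, 2-1=1 -> [2, -1, 0, 1]
Stage 3 (ABS): |2|=2, |-1|=1, |0|=0, |1|=1 -> [2, 1, 0, 1]
Stage 4 (AMPLIFY -2): 2*-2=-4, 1*-2=-2, 0*-2=0, 1*-2=-2 -> [-4, -2, 0, -2]
Stage 5 (CLIP -8 20): clip(-4,-8,20)=-4, clip(-2,-8,20)=-2, clip(0,-8,20)=0, clip(-2,-8,20)=-2 -> [-4, -2, 0, -2]

Answer: -4 -2 0 -2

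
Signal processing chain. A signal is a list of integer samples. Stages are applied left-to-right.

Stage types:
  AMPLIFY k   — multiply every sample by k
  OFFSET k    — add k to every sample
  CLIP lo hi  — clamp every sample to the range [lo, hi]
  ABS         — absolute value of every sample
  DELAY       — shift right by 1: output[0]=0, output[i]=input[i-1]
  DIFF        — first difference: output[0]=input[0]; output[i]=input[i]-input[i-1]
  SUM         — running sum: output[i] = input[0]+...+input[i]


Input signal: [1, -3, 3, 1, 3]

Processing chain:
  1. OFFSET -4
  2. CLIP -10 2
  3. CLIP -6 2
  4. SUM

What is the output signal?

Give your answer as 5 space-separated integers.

Input: [1, -3, 3, 1, 3]
Stage 1 (OFFSET -4): 1+-4=-3, -3+-4=-7, 3+-4=-1, 1+-4=-3, 3+-4=-1 -> [-3, -7, -1, -3, -1]
Stage 2 (CLIP -10 2): clip(-3,-10,2)=-3, clip(-7,-10,2)=-7, clip(-1,-10,2)=-1, clip(-3,-10,2)=-3, clip(-1,-10,2)=-1 -> [-3, -7, -1, -3, -1]
Stage 3 (CLIP -6 2): clip(-3,-6,2)=-3, clip(-7,-6,2)=-6, clip(-1,-6,2)=-1, clip(-3,-6,2)=-3, clip(-1,-6,2)=-1 -> [-3, -6, -1, -3, -1]
Stage 4 (SUM): sum[0..0]=-3, sum[0..1]=-9, sum[0..2]=-10, sum[0..3]=-13, sum[0..4]=-14 -> [-3, -9, -10, -13, -14]

Answer: -3 -9 -10 -13 -14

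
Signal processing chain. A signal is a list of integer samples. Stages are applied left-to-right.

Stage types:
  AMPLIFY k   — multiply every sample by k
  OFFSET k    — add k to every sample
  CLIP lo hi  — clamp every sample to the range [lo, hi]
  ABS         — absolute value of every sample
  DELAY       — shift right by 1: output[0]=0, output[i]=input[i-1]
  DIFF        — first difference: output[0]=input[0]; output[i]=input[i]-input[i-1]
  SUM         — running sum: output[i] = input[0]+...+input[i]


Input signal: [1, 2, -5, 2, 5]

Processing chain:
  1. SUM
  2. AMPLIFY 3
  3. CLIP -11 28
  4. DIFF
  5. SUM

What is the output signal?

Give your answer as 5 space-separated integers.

Answer: 3 9 -6 0 15

Derivation:
Input: [1, 2, -5, 2, 5]
Stage 1 (SUM): sum[0..0]=1, sum[0..1]=3, sum[0..2]=-2, sum[0..3]=0, sum[0..4]=5 -> [1, 3, -2, 0, 5]
Stage 2 (AMPLIFY 3): 1*3=3, 3*3=9, -2*3=-6, 0*3=0, 5*3=15 -> [3, 9, -6, 0, 15]
Stage 3 (CLIP -11 28): clip(3,-11,28)=3, clip(9,-11,28)=9, clip(-6,-11,28)=-6, clip(0,-11,28)=0, clip(15,-11,28)=15 -> [3, 9, -6, 0, 15]
Stage 4 (DIFF): s[0]=3, 9-3=6, -6-9=-15, 0--6=6, 15-0=15 -> [3, 6, -15, 6, 15]
Stage 5 (SUM): sum[0..0]=3, sum[0..1]=9, sum[0..2]=-6, sum[0..3]=0, sum[0..4]=15 -> [3, 9, -6, 0, 15]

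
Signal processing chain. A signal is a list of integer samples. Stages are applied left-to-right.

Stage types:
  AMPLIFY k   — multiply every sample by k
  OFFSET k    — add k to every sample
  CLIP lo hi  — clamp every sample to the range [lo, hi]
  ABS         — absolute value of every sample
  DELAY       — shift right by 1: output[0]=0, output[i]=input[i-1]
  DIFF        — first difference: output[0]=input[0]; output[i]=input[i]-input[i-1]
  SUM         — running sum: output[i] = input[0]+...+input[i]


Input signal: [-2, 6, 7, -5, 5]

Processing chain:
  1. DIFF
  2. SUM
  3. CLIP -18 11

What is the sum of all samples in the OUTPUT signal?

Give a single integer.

Answer: 11

Derivation:
Input: [-2, 6, 7, -5, 5]
Stage 1 (DIFF): s[0]=-2, 6--2=8, 7-6=1, -5-7=-12, 5--5=10 -> [-2, 8, 1, -12, 10]
Stage 2 (SUM): sum[0..0]=-2, sum[0..1]=6, sum[0..2]=7, sum[0..3]=-5, sum[0..4]=5 -> [-2, 6, 7, -5, 5]
Stage 3 (CLIP -18 11): clip(-2,-18,11)=-2, clip(6,-18,11)=6, clip(7,-18,11)=7, clip(-5,-18,11)=-5, clip(5,-18,11)=5 -> [-2, 6, 7, -5, 5]
Output sum: 11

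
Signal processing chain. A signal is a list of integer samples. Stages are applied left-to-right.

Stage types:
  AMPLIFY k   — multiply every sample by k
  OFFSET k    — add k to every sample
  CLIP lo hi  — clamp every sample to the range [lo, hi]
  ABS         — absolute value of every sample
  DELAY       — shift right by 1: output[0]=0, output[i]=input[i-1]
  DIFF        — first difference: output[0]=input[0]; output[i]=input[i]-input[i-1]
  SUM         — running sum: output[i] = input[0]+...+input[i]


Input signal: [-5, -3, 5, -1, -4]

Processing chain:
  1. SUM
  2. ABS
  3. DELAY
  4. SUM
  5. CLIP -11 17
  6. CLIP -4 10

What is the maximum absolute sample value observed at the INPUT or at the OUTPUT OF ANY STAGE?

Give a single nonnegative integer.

Input: [-5, -3, 5, -1, -4] (max |s|=5)
Stage 1 (SUM): sum[0..0]=-5, sum[0..1]=-8, sum[0..2]=-3, sum[0..3]=-4, sum[0..4]=-8 -> [-5, -8, -3, -4, -8] (max |s|=8)
Stage 2 (ABS): |-5|=5, |-8|=8, |-3|=3, |-4|=4, |-8|=8 -> [5, 8, 3, 4, 8] (max |s|=8)
Stage 3 (DELAY): [0, 5, 8, 3, 4] = [0, 5, 8, 3, 4] -> [0, 5, 8, 3, 4] (max |s|=8)
Stage 4 (SUM): sum[0..0]=0, sum[0..1]=5, sum[0..2]=13, sum[0..3]=16, sum[0..4]=20 -> [0, 5, 13, 16, 20] (max |s|=20)
Stage 5 (CLIP -11 17): clip(0,-11,17)=0, clip(5,-11,17)=5, clip(13,-11,17)=13, clip(16,-11,17)=16, clip(20,-11,17)=17 -> [0, 5, 13, 16, 17] (max |s|=17)
Stage 6 (CLIP -4 10): clip(0,-4,10)=0, clip(5,-4,10)=5, clip(13,-4,10)=10, clip(16,-4,10)=10, clip(17,-4,10)=10 -> [0, 5, 10, 10, 10] (max |s|=10)
Overall max amplitude: 20

Answer: 20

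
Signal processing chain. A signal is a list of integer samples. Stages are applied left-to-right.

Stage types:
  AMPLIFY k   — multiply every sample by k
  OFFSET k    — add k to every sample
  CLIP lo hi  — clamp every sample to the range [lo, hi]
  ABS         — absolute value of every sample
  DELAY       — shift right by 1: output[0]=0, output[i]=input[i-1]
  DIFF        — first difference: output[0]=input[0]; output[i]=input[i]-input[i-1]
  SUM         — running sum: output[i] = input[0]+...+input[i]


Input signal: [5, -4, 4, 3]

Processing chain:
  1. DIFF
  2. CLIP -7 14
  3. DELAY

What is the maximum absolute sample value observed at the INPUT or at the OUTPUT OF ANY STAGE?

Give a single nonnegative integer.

Answer: 9

Derivation:
Input: [5, -4, 4, 3] (max |s|=5)
Stage 1 (DIFF): s[0]=5, -4-5=-9, 4--4=8, 3-4=-1 -> [5, -9, 8, -1] (max |s|=9)
Stage 2 (CLIP -7 14): clip(5,-7,14)=5, clip(-9,-7,14)=-7, clip(8,-7,14)=8, clip(-1,-7,14)=-1 -> [5, -7, 8, -1] (max |s|=8)
Stage 3 (DELAY): [0, 5, -7, 8] = [0, 5, -7, 8] -> [0, 5, -7, 8] (max |s|=8)
Overall max amplitude: 9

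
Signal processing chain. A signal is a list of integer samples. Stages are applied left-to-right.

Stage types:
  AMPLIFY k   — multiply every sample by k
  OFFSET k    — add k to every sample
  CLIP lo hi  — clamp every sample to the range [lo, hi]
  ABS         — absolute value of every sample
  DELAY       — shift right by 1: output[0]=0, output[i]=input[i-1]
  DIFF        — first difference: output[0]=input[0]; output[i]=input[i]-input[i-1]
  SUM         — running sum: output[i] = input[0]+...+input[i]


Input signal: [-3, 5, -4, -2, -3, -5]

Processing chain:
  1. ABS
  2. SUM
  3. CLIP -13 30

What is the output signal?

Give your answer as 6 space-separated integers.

Input: [-3, 5, -4, -2, -3, -5]
Stage 1 (ABS): |-3|=3, |5|=5, |-4|=4, |-2|=2, |-3|=3, |-5|=5 -> [3, 5, 4, 2, 3, 5]
Stage 2 (SUM): sum[0..0]=3, sum[0..1]=8, sum[0..2]=12, sum[0..3]=14, sum[0..4]=17, sum[0..5]=22 -> [3, 8, 12, 14, 17, 22]
Stage 3 (CLIP -13 30): clip(3,-13,30)=3, clip(8,-13,30)=8, clip(12,-13,30)=12, clip(14,-13,30)=14, clip(17,-13,30)=17, clip(22,-13,30)=22 -> [3, 8, 12, 14, 17, 22]

Answer: 3 8 12 14 17 22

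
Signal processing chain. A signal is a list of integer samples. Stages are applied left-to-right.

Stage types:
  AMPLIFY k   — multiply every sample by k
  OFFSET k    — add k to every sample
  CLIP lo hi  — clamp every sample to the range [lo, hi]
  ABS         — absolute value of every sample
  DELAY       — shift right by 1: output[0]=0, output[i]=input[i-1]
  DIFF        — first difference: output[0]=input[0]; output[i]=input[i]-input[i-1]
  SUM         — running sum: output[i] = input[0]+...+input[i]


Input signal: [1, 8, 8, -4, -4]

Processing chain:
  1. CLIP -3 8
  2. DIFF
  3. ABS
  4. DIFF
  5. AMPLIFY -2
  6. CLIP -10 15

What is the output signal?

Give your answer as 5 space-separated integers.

Input: [1, 8, 8, -4, -4]
Stage 1 (CLIP -3 8): clip(1,-3,8)=1, clip(8,-3,8)=8, clip(8,-3,8)=8, clip(-4,-3,8)=-3, clip(-4,-3,8)=-3 -> [1, 8, 8, -3, -3]
Stage 2 (DIFF): s[0]=1, 8-1=7, 8-8=0, -3-8=-11, -3--3=0 -> [1, 7, 0, -11, 0]
Stage 3 (ABS): |1|=1, |7|=7, |0|=0, |-11|=11, |0|=0 -> [1, 7, 0, 11, 0]
Stage 4 (DIFF): s[0]=1, 7-1=6, 0-7=-7, 11-0=11, 0-11=-11 -> [1, 6, -7, 11, -11]
Stage 5 (AMPLIFY -2): 1*-2=-2, 6*-2=-12, -7*-2=14, 11*-2=-22, -11*-2=22 -> [-2, -12, 14, -22, 22]
Stage 6 (CLIP -10 15): clip(-2,-10,15)=-2, clip(-12,-10,15)=-10, clip(14,-10,15)=14, clip(-22,-10,15)=-10, clip(22,-10,15)=15 -> [-2, -10, 14, -10, 15]

Answer: -2 -10 14 -10 15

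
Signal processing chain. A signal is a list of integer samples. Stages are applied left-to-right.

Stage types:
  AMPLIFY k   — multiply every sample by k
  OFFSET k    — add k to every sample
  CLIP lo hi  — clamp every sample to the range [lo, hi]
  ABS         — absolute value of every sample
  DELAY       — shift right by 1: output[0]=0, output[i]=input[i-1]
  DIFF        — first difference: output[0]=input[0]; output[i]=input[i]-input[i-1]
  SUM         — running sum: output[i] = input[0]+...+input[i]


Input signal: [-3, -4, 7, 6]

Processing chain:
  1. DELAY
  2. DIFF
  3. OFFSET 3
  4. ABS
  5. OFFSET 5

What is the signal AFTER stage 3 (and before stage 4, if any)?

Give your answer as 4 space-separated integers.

Answer: 3 0 2 14

Derivation:
Input: [-3, -4, 7, 6]
Stage 1 (DELAY): [0, -3, -4, 7] = [0, -3, -4, 7] -> [0, -3, -4, 7]
Stage 2 (DIFF): s[0]=0, -3-0=-3, -4--3=-1, 7--4=11 -> [0, -3, -1, 11]
Stage 3 (OFFSET 3): 0+3=3, -3+3=0, -1+3=2, 11+3=14 -> [3, 0, 2, 14]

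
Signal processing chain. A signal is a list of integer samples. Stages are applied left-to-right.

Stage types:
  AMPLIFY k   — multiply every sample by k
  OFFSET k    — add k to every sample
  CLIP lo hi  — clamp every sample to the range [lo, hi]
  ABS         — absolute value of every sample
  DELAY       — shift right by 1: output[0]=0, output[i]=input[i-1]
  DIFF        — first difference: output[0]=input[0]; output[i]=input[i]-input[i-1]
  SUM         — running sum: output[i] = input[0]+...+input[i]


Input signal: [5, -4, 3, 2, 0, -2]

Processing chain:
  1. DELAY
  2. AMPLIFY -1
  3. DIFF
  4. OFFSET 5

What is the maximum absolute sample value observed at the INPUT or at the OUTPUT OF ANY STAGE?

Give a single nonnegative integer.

Input: [5, -4, 3, 2, 0, -2] (max |s|=5)
Stage 1 (DELAY): [0, 5, -4, 3, 2, 0] = [0, 5, -4, 3, 2, 0] -> [0, 5, -4, 3, 2, 0] (max |s|=5)
Stage 2 (AMPLIFY -1): 0*-1=0, 5*-1=-5, -4*-1=4, 3*-1=-3, 2*-1=-2, 0*-1=0 -> [0, -5, 4, -3, -2, 0] (max |s|=5)
Stage 3 (DIFF): s[0]=0, -5-0=-5, 4--5=9, -3-4=-7, -2--3=1, 0--2=2 -> [0, -5, 9, -7, 1, 2] (max |s|=9)
Stage 4 (OFFSET 5): 0+5=5, -5+5=0, 9+5=14, -7+5=-2, 1+5=6, 2+5=7 -> [5, 0, 14, -2, 6, 7] (max |s|=14)
Overall max amplitude: 14

Answer: 14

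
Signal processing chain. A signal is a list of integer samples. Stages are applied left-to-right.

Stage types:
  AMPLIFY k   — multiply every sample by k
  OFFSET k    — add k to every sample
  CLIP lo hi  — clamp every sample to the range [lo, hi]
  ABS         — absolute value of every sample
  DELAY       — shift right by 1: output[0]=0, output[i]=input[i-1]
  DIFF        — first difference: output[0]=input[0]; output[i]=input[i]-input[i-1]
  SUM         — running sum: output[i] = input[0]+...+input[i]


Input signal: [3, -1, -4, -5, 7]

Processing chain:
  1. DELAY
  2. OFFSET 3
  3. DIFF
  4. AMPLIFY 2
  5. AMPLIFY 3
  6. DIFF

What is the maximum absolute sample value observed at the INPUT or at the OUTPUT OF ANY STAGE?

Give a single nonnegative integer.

Input: [3, -1, -4, -5, 7] (max |s|=7)
Stage 1 (DELAY): [0, 3, -1, -4, -5] = [0, 3, -1, -4, -5] -> [0, 3, -1, -4, -5] (max |s|=5)
Stage 2 (OFFSET 3): 0+3=3, 3+3=6, -1+3=2, -4+3=-1, -5+3=-2 -> [3, 6, 2, -1, -2] (max |s|=6)
Stage 3 (DIFF): s[0]=3, 6-3=3, 2-6=-4, -1-2=-3, -2--1=-1 -> [3, 3, -4, -3, -1] (max |s|=4)
Stage 4 (AMPLIFY 2): 3*2=6, 3*2=6, -4*2=-8, -3*2=-6, -1*2=-2 -> [6, 6, -8, -6, -2] (max |s|=8)
Stage 5 (AMPLIFY 3): 6*3=18, 6*3=18, -8*3=-24, -6*3=-18, -2*3=-6 -> [18, 18, -24, -18, -6] (max |s|=24)
Stage 6 (DIFF): s[0]=18, 18-18=0, -24-18=-42, -18--24=6, -6--18=12 -> [18, 0, -42, 6, 12] (max |s|=42)
Overall max amplitude: 42

Answer: 42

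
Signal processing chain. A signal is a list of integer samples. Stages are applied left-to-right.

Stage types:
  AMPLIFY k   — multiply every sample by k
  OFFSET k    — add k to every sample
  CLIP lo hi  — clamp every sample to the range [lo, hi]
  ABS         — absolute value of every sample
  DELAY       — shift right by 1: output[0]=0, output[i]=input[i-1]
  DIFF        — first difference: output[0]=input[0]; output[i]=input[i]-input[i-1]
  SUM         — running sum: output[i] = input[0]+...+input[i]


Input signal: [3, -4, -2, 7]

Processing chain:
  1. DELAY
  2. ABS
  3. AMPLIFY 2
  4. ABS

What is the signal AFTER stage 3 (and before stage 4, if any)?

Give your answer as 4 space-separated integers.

Answer: 0 6 8 4

Derivation:
Input: [3, -4, -2, 7]
Stage 1 (DELAY): [0, 3, -4, -2] = [0, 3, -4, -2] -> [0, 3, -4, -2]
Stage 2 (ABS): |0|=0, |3|=3, |-4|=4, |-2|=2 -> [0, 3, 4, 2]
Stage 3 (AMPLIFY 2): 0*2=0, 3*2=6, 4*2=8, 2*2=4 -> [0, 6, 8, 4]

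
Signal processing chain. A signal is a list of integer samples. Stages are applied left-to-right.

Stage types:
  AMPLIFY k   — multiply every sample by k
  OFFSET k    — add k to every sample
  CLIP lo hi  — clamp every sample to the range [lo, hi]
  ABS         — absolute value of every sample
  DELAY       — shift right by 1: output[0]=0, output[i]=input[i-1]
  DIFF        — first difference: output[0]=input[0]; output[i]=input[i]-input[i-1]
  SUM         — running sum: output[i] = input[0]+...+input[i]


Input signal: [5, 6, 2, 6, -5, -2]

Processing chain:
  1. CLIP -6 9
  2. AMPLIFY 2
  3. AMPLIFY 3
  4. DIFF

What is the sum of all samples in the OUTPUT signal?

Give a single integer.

Input: [5, 6, 2, 6, -5, -2]
Stage 1 (CLIP -6 9): clip(5,-6,9)=5, clip(6,-6,9)=6, clip(2,-6,9)=2, clip(6,-6,9)=6, clip(-5,-6,9)=-5, clip(-2,-6,9)=-2 -> [5, 6, 2, 6, -5, -2]
Stage 2 (AMPLIFY 2): 5*2=10, 6*2=12, 2*2=4, 6*2=12, -5*2=-10, -2*2=-4 -> [10, 12, 4, 12, -10, -4]
Stage 3 (AMPLIFY 3): 10*3=30, 12*3=36, 4*3=12, 12*3=36, -10*3=-30, -4*3=-12 -> [30, 36, 12, 36, -30, -12]
Stage 4 (DIFF): s[0]=30, 36-30=6, 12-36=-24, 36-12=24, -30-36=-66, -12--30=18 -> [30, 6, -24, 24, -66, 18]
Output sum: -12

Answer: -12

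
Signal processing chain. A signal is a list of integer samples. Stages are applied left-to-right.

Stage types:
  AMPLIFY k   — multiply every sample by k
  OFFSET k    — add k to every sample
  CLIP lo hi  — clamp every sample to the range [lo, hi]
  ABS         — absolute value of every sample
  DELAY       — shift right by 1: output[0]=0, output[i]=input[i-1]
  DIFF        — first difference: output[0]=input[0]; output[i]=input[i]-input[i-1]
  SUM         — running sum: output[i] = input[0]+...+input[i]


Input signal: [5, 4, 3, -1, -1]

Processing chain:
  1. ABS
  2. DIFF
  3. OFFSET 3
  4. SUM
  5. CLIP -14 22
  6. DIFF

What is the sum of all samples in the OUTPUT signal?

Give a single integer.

Answer: 16

Derivation:
Input: [5, 4, 3, -1, -1]
Stage 1 (ABS): |5|=5, |4|=4, |3|=3, |-1|=1, |-1|=1 -> [5, 4, 3, 1, 1]
Stage 2 (DIFF): s[0]=5, 4-5=-1, 3-4=-1, 1-3=-2, 1-1=0 -> [5, -1, -1, -2, 0]
Stage 3 (OFFSET 3): 5+3=8, -1+3=2, -1+3=2, -2+3=1, 0+3=3 -> [8, 2, 2, 1, 3]
Stage 4 (SUM): sum[0..0]=8, sum[0..1]=10, sum[0..2]=12, sum[0..3]=13, sum[0..4]=16 -> [8, 10, 12, 13, 16]
Stage 5 (CLIP -14 22): clip(8,-14,22)=8, clip(10,-14,22)=10, clip(12,-14,22)=12, clip(13,-14,22)=13, clip(16,-14,22)=16 -> [8, 10, 12, 13, 16]
Stage 6 (DIFF): s[0]=8, 10-8=2, 12-10=2, 13-12=1, 16-13=3 -> [8, 2, 2, 1, 3]
Output sum: 16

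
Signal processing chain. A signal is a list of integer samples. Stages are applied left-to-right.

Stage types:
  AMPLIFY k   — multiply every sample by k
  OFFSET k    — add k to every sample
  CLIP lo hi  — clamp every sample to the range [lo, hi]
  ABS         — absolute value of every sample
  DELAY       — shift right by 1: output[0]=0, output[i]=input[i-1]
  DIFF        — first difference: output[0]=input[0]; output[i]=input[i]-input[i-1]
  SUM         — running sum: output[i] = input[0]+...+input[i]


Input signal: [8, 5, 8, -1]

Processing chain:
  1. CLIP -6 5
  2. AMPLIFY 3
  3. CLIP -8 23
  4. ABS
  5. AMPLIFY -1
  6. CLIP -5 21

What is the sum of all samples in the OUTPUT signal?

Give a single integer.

Answer: -18

Derivation:
Input: [8, 5, 8, -1]
Stage 1 (CLIP -6 5): clip(8,-6,5)=5, clip(5,-6,5)=5, clip(8,-6,5)=5, clip(-1,-6,5)=-1 -> [5, 5, 5, -1]
Stage 2 (AMPLIFY 3): 5*3=15, 5*3=15, 5*3=15, -1*3=-3 -> [15, 15, 15, -3]
Stage 3 (CLIP -8 23): clip(15,-8,23)=15, clip(15,-8,23)=15, clip(15,-8,23)=15, clip(-3,-8,23)=-3 -> [15, 15, 15, -3]
Stage 4 (ABS): |15|=15, |15|=15, |15|=15, |-3|=3 -> [15, 15, 15, 3]
Stage 5 (AMPLIFY -1): 15*-1=-15, 15*-1=-15, 15*-1=-15, 3*-1=-3 -> [-15, -15, -15, -3]
Stage 6 (CLIP -5 21): clip(-15,-5,21)=-5, clip(-15,-5,21)=-5, clip(-15,-5,21)=-5, clip(-3,-5,21)=-3 -> [-5, -5, -5, -3]
Output sum: -18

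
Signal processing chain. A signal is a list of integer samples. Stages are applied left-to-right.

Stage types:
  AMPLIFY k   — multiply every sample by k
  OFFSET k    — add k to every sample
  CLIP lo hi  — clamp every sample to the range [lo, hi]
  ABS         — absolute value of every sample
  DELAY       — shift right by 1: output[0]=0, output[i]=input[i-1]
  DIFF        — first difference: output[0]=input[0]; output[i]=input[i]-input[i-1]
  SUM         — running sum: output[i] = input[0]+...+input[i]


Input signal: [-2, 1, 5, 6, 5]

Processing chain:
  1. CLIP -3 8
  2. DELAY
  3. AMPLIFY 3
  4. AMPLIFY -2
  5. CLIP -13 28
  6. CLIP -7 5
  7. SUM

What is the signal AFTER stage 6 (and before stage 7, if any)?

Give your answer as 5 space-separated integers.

Answer: 0 5 -6 -7 -7

Derivation:
Input: [-2, 1, 5, 6, 5]
Stage 1 (CLIP -3 8): clip(-2,-3,8)=-2, clip(1,-3,8)=1, clip(5,-3,8)=5, clip(6,-3,8)=6, clip(5,-3,8)=5 -> [-2, 1, 5, 6, 5]
Stage 2 (DELAY): [0, -2, 1, 5, 6] = [0, -2, 1, 5, 6] -> [0, -2, 1, 5, 6]
Stage 3 (AMPLIFY 3): 0*3=0, -2*3=-6, 1*3=3, 5*3=15, 6*3=18 -> [0, -6, 3, 15, 18]
Stage 4 (AMPLIFY -2): 0*-2=0, -6*-2=12, 3*-2=-6, 15*-2=-30, 18*-2=-36 -> [0, 12, -6, -30, -36]
Stage 5 (CLIP -13 28): clip(0,-13,28)=0, clip(12,-13,28)=12, clip(-6,-13,28)=-6, clip(-30,-13,28)=-13, clip(-36,-13,28)=-13 -> [0, 12, -6, -13, -13]
Stage 6 (CLIP -7 5): clip(0,-7,5)=0, clip(12,-7,5)=5, clip(-6,-7,5)=-6, clip(-13,-7,5)=-7, clip(-13,-7,5)=-7 -> [0, 5, -6, -7, -7]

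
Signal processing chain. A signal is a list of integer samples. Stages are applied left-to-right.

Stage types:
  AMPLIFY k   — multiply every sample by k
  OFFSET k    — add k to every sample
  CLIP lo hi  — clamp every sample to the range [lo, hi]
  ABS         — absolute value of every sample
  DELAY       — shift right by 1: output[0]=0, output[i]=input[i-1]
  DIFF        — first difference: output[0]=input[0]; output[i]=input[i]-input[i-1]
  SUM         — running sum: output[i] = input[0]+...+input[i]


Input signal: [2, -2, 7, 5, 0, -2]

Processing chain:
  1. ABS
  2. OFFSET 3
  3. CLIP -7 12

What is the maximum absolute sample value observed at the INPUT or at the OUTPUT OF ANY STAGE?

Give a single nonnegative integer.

Input: [2, -2, 7, 5, 0, -2] (max |s|=7)
Stage 1 (ABS): |2|=2, |-2|=2, |7|=7, |5|=5, |0|=0, |-2|=2 -> [2, 2, 7, 5, 0, 2] (max |s|=7)
Stage 2 (OFFSET 3): 2+3=5, 2+3=5, 7+3=10, 5+3=8, 0+3=3, 2+3=5 -> [5, 5, 10, 8, 3, 5] (max |s|=10)
Stage 3 (CLIP -7 12): clip(5,-7,12)=5, clip(5,-7,12)=5, clip(10,-7,12)=10, clip(8,-7,12)=8, clip(3,-7,12)=3, clip(5,-7,12)=5 -> [5, 5, 10, 8, 3, 5] (max |s|=10)
Overall max amplitude: 10

Answer: 10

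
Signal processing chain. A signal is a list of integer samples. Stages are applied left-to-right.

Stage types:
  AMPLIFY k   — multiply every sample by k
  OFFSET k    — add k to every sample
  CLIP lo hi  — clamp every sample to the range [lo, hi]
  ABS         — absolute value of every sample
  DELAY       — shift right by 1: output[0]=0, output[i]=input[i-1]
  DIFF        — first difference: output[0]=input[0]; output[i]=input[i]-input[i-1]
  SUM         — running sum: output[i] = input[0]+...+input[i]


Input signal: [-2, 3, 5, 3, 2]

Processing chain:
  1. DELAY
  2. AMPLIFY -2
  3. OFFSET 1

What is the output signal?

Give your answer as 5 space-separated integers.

Answer: 1 5 -5 -9 -5

Derivation:
Input: [-2, 3, 5, 3, 2]
Stage 1 (DELAY): [0, -2, 3, 5, 3] = [0, -2, 3, 5, 3] -> [0, -2, 3, 5, 3]
Stage 2 (AMPLIFY -2): 0*-2=0, -2*-2=4, 3*-2=-6, 5*-2=-10, 3*-2=-6 -> [0, 4, -6, -10, -6]
Stage 3 (OFFSET 1): 0+1=1, 4+1=5, -6+1=-5, -10+1=-9, -6+1=-5 -> [1, 5, -5, -9, -5]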